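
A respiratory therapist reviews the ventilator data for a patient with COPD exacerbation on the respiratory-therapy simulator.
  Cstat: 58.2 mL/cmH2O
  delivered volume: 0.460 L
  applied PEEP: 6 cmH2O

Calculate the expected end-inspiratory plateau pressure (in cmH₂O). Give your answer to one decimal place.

Pplat = PEEP + Vt / Cstat = 6 + 460 / 58.2 = 6 + 7.904 = 13.904 cmH2O.

13.9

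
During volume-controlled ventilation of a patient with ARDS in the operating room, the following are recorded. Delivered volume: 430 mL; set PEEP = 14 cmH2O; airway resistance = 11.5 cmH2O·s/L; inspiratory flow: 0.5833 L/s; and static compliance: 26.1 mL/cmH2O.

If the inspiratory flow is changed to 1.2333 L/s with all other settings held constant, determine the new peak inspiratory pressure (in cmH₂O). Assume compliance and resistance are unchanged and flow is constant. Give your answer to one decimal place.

44.7

PIP = Vt/C + R·V̇ + PEEP (constant-flow equation of motion).
Only the resistive term changes: ΔPIP = R × ΔV̇ = 11.5 × (1.2333 − 0.5833) = 11.5 × 0.65 = 7.475 cmH2O.
Original PIP = 430/26.1 + 11.5×0.5833 + 14 = 37.183 cmH2O; new PIP = 37.183 + (7.475) = 44.658 cmH2O.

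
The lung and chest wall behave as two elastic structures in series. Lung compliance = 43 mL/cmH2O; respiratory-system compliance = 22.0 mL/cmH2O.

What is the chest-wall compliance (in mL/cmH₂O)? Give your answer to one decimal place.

1/Ccw = 1/Crs − 1/CL.
1/Ccw = 1/22.0 − 1/43 = 0.0222.
Ccw = 45.045 mL/cmH2O.

45.0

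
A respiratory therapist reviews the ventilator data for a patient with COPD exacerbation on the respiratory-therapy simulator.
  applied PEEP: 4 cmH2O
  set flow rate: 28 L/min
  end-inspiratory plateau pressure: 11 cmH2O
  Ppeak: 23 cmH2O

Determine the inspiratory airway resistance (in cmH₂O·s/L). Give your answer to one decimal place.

Flow: 28 L/min ÷ 60 = 0.4667 L/s.
Raw = (PIP − Pplat) / flow = (23 − 11) / 0.4667 = 12.0 / 0.4667 = 25.712 cmH2O·s/L.

25.7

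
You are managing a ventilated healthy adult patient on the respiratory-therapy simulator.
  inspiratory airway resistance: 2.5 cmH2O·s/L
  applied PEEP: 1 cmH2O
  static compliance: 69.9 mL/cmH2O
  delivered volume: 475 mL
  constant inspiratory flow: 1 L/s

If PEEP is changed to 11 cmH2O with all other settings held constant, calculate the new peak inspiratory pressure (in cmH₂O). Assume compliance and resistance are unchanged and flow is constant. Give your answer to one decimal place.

PIP = Vt/C + R·V̇ + PEEP (constant-flow equation of motion).
Only the baseline term changes: ΔPIP = ΔPEEP = 11 − 1 = 10.0 cmH2O.
Original PIP = 475/69.9 + 2.5×1 + 1 = 10.295 cmH2O; new PIP = 10.295 + (10.0) = 20.295 cmH2O.

20.3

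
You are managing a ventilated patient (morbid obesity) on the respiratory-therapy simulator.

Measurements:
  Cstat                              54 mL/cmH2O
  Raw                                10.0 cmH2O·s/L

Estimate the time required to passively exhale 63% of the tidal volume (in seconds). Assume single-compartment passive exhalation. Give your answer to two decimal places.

τ = R × C = 10.0 × 54 mL/cmH2O = 10.0 × 0.054 L/cmH2O = 0.54 s.
Exhaled fraction f = 1 − e^(−t/τ) → t = −τ·ln(1 − f) = −0.54·ln(0.37) = 0.5369 s.

0.54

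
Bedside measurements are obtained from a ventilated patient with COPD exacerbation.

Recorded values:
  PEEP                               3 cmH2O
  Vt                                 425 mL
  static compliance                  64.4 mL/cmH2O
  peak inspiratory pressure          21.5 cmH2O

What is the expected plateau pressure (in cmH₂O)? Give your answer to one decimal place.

Pplat = PEEP + Vt / Cstat = 3 + 425 / 64.4 = 3 + 6.599 = 9.599 cmH2O.

9.6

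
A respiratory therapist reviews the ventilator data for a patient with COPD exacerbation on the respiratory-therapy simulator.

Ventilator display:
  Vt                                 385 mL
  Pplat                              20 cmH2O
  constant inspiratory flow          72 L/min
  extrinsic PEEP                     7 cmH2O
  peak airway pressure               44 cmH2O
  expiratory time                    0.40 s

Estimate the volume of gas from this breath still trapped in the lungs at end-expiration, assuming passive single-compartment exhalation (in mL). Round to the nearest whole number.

196

Flow: 72 L/min ÷ 60 = 1.2 L/s.
R = (PIP − Pplat)/V̇ = (44 − 20) / 1.2 = 24.0/1.2 = 20.0 cmH2O·s/L.
C = Vt/(Pplat − PEEP) = 385.0 / (20 − 7) = 385.0/13.0 = 29.615 mL/cmH2O.
τ = R × C = 20.0 × 0.02962 L/cmH2O = 0.5924 s.
Fraction remaining = e^(−Te/τ) = e^(−0.40/0.5924) = 0.509.
Trapped volume = 385.0 × 0.509 = 195.97 mL.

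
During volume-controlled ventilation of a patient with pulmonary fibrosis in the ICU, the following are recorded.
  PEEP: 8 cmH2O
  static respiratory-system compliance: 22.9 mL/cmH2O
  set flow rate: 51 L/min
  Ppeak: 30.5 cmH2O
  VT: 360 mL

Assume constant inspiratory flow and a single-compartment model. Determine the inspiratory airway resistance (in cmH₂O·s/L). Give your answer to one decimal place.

8.0

Flow: 51 L/min ÷ 60 = 0.85 L/s.
Equation of motion (constant flow): PIP = Vt/C + R·V̇ + PEEP.
R·V̇ = PIP − Vt/C − PEEP = 30.5 − 360/22.9 − 8 = 30.5 − 15.721 − 8 = 6.779 cmH2O.
R = 6.779 / 0.85 = 7.975 cmH2O·s/L.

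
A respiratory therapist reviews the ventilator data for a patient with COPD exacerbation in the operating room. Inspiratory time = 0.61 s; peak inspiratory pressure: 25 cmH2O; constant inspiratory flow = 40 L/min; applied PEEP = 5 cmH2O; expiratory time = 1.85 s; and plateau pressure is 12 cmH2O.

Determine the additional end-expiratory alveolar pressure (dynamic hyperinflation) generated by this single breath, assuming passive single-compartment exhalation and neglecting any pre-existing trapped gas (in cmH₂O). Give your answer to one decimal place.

Flow: 40 L/min ÷ 60 = 0.6667 L/s.
Vt = flow × Ti = 0.6667 L/s × 0.61 s × 1000 mL/L = 406.69 mL.
R = (PIP − Pplat)/V̇ = (25 − 12) / 0.6667 = 13.0/0.6667 = 19.499 cmH2O·s/L.
C = Vt/(Pplat − PEEP) = 406.69 / (12 − 5) = 406.69/7.0 = 58.099 mL/cmH2O.
τ = R × C = 19.499 × 0.0581 L/cmH2O = 1.133 s.
Fraction remaining = e^(−Te/τ) = e^(−1.85/1.133) = 0.1954; trapped volume = 406.69 × 0.1954 = 79.467 mL.
Additional alveolar pressure from trapping ≈ V_trapped / C = 79.467 / 58.099 = 1.368 cmH2O.

1.4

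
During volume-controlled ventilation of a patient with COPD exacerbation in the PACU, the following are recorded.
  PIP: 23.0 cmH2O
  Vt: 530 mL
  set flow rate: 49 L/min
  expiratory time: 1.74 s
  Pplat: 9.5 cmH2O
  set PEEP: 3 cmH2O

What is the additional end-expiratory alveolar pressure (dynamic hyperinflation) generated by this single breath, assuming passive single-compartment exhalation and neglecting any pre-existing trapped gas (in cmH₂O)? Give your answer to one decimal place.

1.8

Flow: 49 L/min ÷ 60 = 0.8167 L/s.
R = (PIP − Pplat)/V̇ = (23.0 − 9.5) / 0.8167 = 13.5/0.8167 = 16.53 cmH2O·s/L.
C = Vt/(Pplat − PEEP) = 530.0 / (9.5 − 3) = 530.0/6.5 = 81.538 mL/cmH2O.
τ = R × C = 16.53 × 0.08154 L/cmH2O = 1.348 s.
Fraction remaining = e^(−Te/τ) = e^(−1.74/1.348) = 0.2751; trapped volume = 530.0 × 0.2751 = 145.8 mL.
Additional alveolar pressure from trapping ≈ V_trapped / C = 145.8 / 81.538 = 1.788 cmH2O.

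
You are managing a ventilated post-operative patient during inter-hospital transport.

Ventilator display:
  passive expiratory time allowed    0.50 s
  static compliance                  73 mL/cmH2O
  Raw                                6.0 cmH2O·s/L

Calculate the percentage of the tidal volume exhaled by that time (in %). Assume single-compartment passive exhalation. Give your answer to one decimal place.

τ = R × C = 6.0 × 73 mL/cmH2O = 6.0 × 0.073 L/cmH2O = 0.438 s.
Passive exhalation: V(t)/V₀ = e^(−t/τ) = e^(−0.50/0.438) = 0.3193.
Fraction exhaled = 1 − 0.3193 = 0.6807 → 68.07%.

68.1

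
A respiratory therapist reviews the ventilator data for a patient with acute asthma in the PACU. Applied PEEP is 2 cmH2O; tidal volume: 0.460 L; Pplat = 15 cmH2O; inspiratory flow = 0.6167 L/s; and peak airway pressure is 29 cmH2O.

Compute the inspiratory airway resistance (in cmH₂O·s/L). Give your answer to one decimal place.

22.7

Raw = (PIP − Pplat) / flow = (29 − 15) / 0.6167 = 14.0 / 0.6167 = 22.701 cmH2O·s/L.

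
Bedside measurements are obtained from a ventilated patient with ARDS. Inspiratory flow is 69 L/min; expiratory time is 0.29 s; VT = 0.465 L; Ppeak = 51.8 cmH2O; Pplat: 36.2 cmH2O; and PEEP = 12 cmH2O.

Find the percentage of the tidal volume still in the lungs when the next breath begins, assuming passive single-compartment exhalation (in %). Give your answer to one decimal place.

32.9

Flow: 69 L/min ÷ 60 = 1.15 L/s.
R = (PIP − Pplat)/V̇ = (51.8 − 36.2) / 1.15 = 15.6/1.15 = 13.565 cmH2O·s/L.
C = Vt/(Pplat − PEEP) = 465.0 / (36.2 − 12) = 465.0/24.2 = 19.215 mL/cmH2O.
τ = R × C = 13.565 × 0.01922 L/cmH2O = 0.2607 s.
Fraction remaining at end-expiration = e^(−Te/τ) = e^(−0.29/0.2607) = 0.3288 → 32.88%.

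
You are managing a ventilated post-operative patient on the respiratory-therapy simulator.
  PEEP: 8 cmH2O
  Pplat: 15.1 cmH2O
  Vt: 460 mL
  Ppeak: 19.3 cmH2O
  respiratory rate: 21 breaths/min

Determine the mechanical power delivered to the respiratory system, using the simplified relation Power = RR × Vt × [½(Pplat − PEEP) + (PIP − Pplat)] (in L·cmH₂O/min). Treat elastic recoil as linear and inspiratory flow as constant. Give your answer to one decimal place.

74.9

Per-breath work = Vt × [½(Pplat−PEEP) + (PIP−Pplat)] = 0.460 × [0.5×7.1 + 4.2] = 0.460 × 7.75 = 3.565 L·cmH2O.
Power = 21 × 3.565 = 74.865 L·cmH2O/min.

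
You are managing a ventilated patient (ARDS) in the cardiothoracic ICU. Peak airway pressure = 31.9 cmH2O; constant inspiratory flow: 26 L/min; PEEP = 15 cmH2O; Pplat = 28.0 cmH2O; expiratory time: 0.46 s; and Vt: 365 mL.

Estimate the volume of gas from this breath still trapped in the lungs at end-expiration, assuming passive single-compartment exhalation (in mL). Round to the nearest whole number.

Flow: 26 L/min ÷ 60 = 0.4333 L/s.
R = (PIP − Pplat)/V̇ = (31.9 − 28.0) / 0.4333 = 3.9/0.4333 = 9.001 cmH2O·s/L.
C = Vt/(Pplat − PEEP) = 365.0 / (28.0 − 15) = 365.0/13.0 = 28.077 mL/cmH2O.
τ = R × C = 9.001 × 0.02808 L/cmH2O = 0.2527 s.
Fraction remaining = e^(−Te/τ) = e^(−0.46/0.2527) = 0.162.
Trapped volume = 365.0 × 0.162 = 59.13 mL.

59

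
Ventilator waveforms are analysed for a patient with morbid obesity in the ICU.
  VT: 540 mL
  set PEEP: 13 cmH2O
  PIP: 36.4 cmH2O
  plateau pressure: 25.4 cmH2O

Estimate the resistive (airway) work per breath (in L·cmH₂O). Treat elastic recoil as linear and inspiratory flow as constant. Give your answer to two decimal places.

With constant inspiratory flow the resistive pressure is constant at PIP − Pplat = 36.4 − 25.4 = 11.0 cmH2O, so resistive work = 11.0 × 0.540 = 5.94 L·cmH2O.

5.94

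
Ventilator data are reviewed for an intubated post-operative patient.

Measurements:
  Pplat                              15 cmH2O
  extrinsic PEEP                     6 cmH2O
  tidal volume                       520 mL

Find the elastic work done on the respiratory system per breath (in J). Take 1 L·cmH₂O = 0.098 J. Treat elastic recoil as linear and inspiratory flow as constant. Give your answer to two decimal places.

Elastic work ≈ ½ × (Pplat − PEEP) × Vt = 0.5 × (15 − 6) × 0.520 L = 0.5 × 9.0 × 0.520 = 2.34 L·cmH2O.
× 0.098 J/(L·cmH2O) → 0.2293 J.

0.23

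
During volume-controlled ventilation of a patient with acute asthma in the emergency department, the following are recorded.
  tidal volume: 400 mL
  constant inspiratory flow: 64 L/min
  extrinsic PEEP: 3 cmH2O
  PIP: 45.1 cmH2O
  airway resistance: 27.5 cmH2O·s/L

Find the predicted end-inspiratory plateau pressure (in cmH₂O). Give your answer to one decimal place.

15.8

Flow: 64 L/min ÷ 60 = 1.0667 L/s.
Pplat = PIP − Raw × flow = 45.1 − 27.5 × 1.0667 = 45.1 − 29.334 = 15.766 cmH2O.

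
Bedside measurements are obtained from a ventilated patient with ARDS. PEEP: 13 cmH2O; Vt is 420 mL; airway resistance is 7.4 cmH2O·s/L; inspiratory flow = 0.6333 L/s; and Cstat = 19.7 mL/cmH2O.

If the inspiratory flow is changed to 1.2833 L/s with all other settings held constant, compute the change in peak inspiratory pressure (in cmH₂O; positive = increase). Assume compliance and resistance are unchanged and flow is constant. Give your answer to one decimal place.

4.8

PIP = Vt/C + R·V̇ + PEEP (constant-flow equation of motion).
Only the resistive term changes: ΔPIP = R × ΔV̇ = 7.4 × (1.2833 − 0.6333) = 7.4 × 0.65 = 4.81 cmH2O.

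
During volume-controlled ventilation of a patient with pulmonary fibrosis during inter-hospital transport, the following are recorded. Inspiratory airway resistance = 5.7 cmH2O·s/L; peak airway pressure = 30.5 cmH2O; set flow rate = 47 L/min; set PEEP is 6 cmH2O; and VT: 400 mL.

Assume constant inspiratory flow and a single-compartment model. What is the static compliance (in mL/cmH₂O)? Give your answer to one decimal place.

Flow: 47 L/min ÷ 60 = 0.7833 L/s.
Equation of motion (constant flow): PIP = Vt/C + R·V̇ + PEEP.
Vt/C = PIP − R·V̇ − PEEP = 30.5 − 5.7×0.7833 − 6 = 30.5 − 4.465 − 6 = 20.035 cmH2O.
C = Vt / 20.035 = 400 / 20.035 = 19.965 mL/cmH2O.

20.0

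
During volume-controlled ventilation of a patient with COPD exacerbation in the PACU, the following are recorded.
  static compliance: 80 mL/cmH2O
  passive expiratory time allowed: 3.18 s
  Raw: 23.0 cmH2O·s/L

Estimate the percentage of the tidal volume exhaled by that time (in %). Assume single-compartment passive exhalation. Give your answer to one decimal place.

τ = R × C = 23.0 × 80 mL/cmH2O = 23.0 × 0.080 L/cmH2O = 1.84 s.
Passive exhalation: V(t)/V₀ = e^(−t/τ) = e^(−3.18/1.84) = 0.1776.
Fraction exhaled = 1 − 0.1776 = 0.8224 → 82.24%.

82.2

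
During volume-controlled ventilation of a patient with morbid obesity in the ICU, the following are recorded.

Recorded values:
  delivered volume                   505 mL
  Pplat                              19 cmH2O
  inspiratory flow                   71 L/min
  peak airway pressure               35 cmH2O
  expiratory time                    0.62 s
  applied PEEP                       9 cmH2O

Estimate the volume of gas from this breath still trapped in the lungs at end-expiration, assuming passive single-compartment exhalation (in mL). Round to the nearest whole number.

Flow: 71 L/min ÷ 60 = 1.1833 L/s.
R = (PIP − Pplat)/V̇ = (35 − 19) / 1.1833 = 16.0/1.1833 = 13.522 cmH2O·s/L.
C = Vt/(Pplat − PEEP) = 505.0 / (19 − 9) = 505.0/10.0 = 50.5 mL/cmH2O.
τ = R × C = 13.522 × 0.0505 L/cmH2O = 0.6829 s.
Fraction remaining = e^(−Te/τ) = e^(−0.62/0.6829) = 0.4034.
Trapped volume = 505.0 × 0.4034 = 203.72 mL.

204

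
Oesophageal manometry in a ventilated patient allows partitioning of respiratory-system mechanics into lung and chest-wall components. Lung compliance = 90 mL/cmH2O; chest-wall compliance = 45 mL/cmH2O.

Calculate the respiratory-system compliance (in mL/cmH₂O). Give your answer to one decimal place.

30.0

Lung and chest wall are elastances in series: 1/Crs = 1/CL + 1/Ccw.
1/Crs = 1/90 + 1/45 = 0.03333.
Crs = 30.003 mL/cmH2O.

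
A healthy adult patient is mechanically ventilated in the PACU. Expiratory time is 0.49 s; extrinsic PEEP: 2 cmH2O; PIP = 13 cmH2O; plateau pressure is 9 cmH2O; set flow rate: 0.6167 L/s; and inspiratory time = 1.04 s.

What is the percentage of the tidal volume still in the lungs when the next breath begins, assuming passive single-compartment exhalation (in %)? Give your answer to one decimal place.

Vt = flow × Ti = 0.6167 L/s × 1.04 s × 1000 mL/L = 641.37 mL.
R = (PIP − Pplat)/V̇ = (13 − 9) / 0.6167 = 4.0/0.6167 = 6.486 cmH2O·s/L.
C = Vt/(Pplat − PEEP) = 641.37 / (9 − 2) = 641.37/7.0 = 91.624 mL/cmH2O.
τ = R × C = 6.486 × 0.09162 L/cmH2O = 0.5942 s.
Fraction remaining at end-expiration = e^(−Te/τ) = e^(−0.49/0.5942) = 0.4384 → 43.84%.

43.8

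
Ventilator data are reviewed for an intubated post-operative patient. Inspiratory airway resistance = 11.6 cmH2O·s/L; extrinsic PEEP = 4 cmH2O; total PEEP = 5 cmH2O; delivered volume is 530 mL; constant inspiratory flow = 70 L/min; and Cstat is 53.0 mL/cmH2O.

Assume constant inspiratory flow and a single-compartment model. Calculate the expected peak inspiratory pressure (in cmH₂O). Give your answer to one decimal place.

28.5

Flow: 70 L/min ÷ 60 = 1.1667 L/s.
Total PEEP = 5 cmH2O (set 4 + intrinsic 1); this is the baseline alveolar pressure.
Equation of motion (constant flow): PIP = Vt/C + R·V̇ + PEEP.
PIP = 530/53.0 + 11.6×1.1667 + 5 = 10.0 + 13.534 + 5 = 28.534 cmH2O.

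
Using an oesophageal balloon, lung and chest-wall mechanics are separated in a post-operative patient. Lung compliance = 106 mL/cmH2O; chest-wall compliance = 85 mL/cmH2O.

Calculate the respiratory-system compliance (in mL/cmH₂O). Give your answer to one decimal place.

Lung and chest wall are elastances in series: 1/Crs = 1/CL + 1/Ccw.
1/Crs = 1/106 + 1/85 = 0.0212.
Crs = 47.17 mL/cmH2O.

47.2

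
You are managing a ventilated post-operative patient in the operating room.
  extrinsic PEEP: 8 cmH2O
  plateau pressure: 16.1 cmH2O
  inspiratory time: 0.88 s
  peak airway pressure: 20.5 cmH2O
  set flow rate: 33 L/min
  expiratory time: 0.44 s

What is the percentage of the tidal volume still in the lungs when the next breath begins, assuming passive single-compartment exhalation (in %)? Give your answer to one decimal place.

Flow: 33 L/min ÷ 60 = 0.55 L/s.
Vt = flow × Ti = 0.55 L/s × 0.88 s × 1000 mL/L = 484.0 mL.
R = (PIP − Pplat)/V̇ = (20.5 − 16.1) / 0.55 = 4.4/0.55 = 8.0 cmH2O·s/L.
C = Vt/(Pplat − PEEP) = 484.0 / (16.1 − 8) = 484.0/8.1 = 59.753 mL/cmH2O.
τ = R × C = 8.0 × 0.05975 L/cmH2O = 0.478 s.
Fraction remaining at end-expiration = e^(−Te/τ) = e^(−0.44/0.478) = 0.3983 → 39.83%.

39.8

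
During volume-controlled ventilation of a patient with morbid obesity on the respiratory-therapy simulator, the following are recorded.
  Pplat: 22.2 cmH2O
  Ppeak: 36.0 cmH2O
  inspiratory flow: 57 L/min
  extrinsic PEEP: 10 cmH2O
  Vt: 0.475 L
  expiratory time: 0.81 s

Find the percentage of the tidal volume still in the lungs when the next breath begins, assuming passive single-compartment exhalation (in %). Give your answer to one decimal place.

23.9

Flow: 57 L/min ÷ 60 = 0.95 L/s.
R = (PIP − Pplat)/V̇ = (36.0 − 22.2) / 0.95 = 13.8/0.95 = 14.526 cmH2O·s/L.
C = Vt/(Pplat − PEEP) = 475.0 / (22.2 − 10) = 475.0/12.2 = 38.934 mL/cmH2O.
τ = R × C = 14.526 × 0.03893 L/cmH2O = 0.5655 s.
Fraction remaining at end-expiration = e^(−Te/τ) = e^(−0.81/0.5655) = 0.2387 → 23.87%.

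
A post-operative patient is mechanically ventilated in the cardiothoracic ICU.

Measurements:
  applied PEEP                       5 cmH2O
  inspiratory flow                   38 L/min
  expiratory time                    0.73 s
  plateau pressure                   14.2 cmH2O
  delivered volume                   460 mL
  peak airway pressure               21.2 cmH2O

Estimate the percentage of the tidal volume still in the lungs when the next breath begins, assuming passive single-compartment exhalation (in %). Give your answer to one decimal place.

26.7

Flow: 38 L/min ÷ 60 = 0.6333 L/s.
R = (PIP − Pplat)/V̇ = (21.2 − 14.2) / 0.6333 = 7.0/0.6333 = 11.053 cmH2O·s/L.
C = Vt/(Pplat − PEEP) = 460.0 / (14.2 − 5) = 460.0/9.2 = 50.0 mL/cmH2O.
τ = R × C = 11.053 × 0.05 L/cmH2O = 0.5527 s.
Fraction remaining at end-expiration = e^(−Te/τ) = e^(−0.73/0.5527) = 0.2669 → 26.69%.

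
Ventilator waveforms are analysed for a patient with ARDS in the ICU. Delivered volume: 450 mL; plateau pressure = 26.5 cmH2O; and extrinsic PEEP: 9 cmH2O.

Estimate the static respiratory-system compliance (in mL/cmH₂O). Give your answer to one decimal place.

25.7

Cstat = Vt / (Pplat − PEEP) = 450 / (26.5 − 9) = 450 / 17.5 = 25.714 mL/cmH2O.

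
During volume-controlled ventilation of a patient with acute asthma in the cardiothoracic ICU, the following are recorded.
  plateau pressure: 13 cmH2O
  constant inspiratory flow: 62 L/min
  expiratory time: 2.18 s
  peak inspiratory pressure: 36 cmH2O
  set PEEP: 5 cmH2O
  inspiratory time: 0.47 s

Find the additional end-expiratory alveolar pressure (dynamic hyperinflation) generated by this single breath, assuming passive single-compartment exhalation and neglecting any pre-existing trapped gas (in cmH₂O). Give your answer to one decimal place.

Flow: 62 L/min ÷ 60 = 1.0333 L/s.
Vt = flow × Ti = 1.0333 L/s × 0.47 s × 1000 mL/L = 485.65 mL.
R = (PIP − Pplat)/V̇ = (36 − 13) / 1.0333 = 23.0/1.0333 = 22.259 cmH2O·s/L.
C = Vt/(Pplat − PEEP) = 485.65 / (13 − 5) = 485.65/8.0 = 60.706 mL/cmH2O.
τ = R × C = 22.259 × 0.06071 L/cmH2O = 1.351 s.
Fraction remaining = e^(−Te/τ) = e^(−2.18/1.351) = 0.1992; trapped volume = 485.65 × 0.1992 = 96.741 mL.
Additional alveolar pressure from trapping ≈ V_trapped / C = 96.741 / 60.706 = 1.594 cmH2O.

1.6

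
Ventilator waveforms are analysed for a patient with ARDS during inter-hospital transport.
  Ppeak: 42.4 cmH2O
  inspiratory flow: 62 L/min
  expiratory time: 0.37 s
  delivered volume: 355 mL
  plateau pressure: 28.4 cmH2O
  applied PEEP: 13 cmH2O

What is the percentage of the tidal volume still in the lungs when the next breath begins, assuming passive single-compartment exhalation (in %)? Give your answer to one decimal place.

Flow: 62 L/min ÷ 60 = 1.0333 L/s.
R = (PIP − Pplat)/V̇ = (42.4 − 28.4) / 1.0333 = 14.0/1.0333 = 13.549 cmH2O·s/L.
C = Vt/(Pplat − PEEP) = 355.0 / (28.4 − 13) = 355.0/15.4 = 23.052 mL/cmH2O.
τ = R × C = 13.549 × 0.02305 L/cmH2O = 0.3123 s.
Fraction remaining at end-expiration = e^(−Te/τ) = e^(−0.37/0.3123) = 0.3058 → 30.58%.

30.6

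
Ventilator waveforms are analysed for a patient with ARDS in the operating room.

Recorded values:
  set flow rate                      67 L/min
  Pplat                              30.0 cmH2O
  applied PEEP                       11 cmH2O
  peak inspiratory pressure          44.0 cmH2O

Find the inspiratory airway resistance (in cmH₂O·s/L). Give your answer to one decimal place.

Flow: 67 L/min ÷ 60 = 1.1167 L/s.
Raw = (PIP − Pplat) / flow = (44.0 − 30.0) / 1.1167 = 14.0 / 1.1167 = 12.537 cmH2O·s/L.

12.5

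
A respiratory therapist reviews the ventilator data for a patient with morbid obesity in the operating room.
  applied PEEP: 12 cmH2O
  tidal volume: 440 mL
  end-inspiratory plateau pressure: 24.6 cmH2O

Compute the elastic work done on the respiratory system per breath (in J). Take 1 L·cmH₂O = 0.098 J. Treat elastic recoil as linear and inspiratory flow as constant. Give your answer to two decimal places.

0.27

Elastic work ≈ ½ × (Pplat − PEEP) × Vt = 0.5 × (24.6 − 12) × 0.440 L = 0.5 × 12.6 × 0.440 = 2.772 L·cmH2O.
× 0.098 J/(L·cmH2O) → 0.2717 J.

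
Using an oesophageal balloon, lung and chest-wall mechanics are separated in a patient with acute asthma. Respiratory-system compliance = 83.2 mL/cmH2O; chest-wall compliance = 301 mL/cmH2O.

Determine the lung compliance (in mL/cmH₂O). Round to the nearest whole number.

1/CL = 1/Crs − 1/Ccw.
1/CL = 1/83.2 − 1/301 = 0.008697.
CL = 114.98 mL/cmH2O.

115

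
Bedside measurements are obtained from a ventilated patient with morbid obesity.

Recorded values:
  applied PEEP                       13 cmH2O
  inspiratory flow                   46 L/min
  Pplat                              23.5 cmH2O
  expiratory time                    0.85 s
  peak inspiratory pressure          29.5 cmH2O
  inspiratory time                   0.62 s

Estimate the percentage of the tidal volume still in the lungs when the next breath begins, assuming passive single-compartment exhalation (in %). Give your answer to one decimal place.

9.1

Flow: 46 L/min ÷ 60 = 0.7667 L/s.
Vt = flow × Ti = 0.7667 L/s × 0.62 s × 1000 mL/L = 475.35 mL.
R = (PIP − Pplat)/V̇ = (29.5 − 23.5) / 0.7667 = 6.0/0.7667 = 7.826 cmH2O·s/L.
C = Vt/(Pplat − PEEP) = 475.35 / (23.5 − 13) = 475.35/10.5 = 45.271 mL/cmH2O.
τ = R × C = 7.826 × 0.04527 L/cmH2O = 0.3543 s.
Fraction remaining at end-expiration = e^(−Te/τ) = e^(−0.85/0.3543) = 0.0908 → 9.08%.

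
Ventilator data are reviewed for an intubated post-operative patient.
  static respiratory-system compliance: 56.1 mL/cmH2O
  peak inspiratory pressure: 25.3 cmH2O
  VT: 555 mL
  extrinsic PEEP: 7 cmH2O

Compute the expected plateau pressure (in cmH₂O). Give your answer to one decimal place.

16.9

Pplat = PEEP + Vt / Cstat = 7 + 555 / 56.1 = 7 + 9.893 = 16.893 cmH2O.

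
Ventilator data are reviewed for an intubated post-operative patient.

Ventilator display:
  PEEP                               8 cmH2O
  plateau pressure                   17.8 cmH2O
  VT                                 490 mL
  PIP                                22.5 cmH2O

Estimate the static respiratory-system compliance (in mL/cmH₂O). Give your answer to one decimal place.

Cstat = Vt / (Pplat − PEEP) = 490 / (17.8 − 8) = 490 / 9.8 = 50.0 mL/cmH2O.

50.0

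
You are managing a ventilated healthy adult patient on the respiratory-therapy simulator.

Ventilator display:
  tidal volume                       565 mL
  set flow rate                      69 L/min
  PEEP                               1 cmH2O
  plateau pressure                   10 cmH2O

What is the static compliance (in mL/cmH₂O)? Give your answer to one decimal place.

62.8

Cstat = Vt / (Pplat − PEEP) = 565 / (10 − 1) = 565 / 9.0 = 62.778 mL/cmH2O.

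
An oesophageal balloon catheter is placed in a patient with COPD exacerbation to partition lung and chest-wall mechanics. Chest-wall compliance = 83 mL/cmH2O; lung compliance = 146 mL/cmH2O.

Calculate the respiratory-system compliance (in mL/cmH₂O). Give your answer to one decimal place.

Lung and chest wall are elastances in series: 1/Crs = 1/CL + 1/Ccw.
1/Crs = 1/146 + 1/83 = 0.0189.
Crs = 52.91 mL/cmH2O.

52.9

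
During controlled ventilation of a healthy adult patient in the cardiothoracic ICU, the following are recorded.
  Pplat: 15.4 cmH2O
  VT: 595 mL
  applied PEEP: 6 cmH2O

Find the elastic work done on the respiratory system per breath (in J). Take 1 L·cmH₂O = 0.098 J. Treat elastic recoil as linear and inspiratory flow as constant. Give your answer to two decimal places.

Elastic work ≈ ½ × (Pplat − PEEP) × Vt = 0.5 × (15.4 − 6) × 0.595 L = 0.5 × 9.4 × 0.595 = 2.797 L·cmH2O.
× 0.098 J/(L·cmH2O) → 0.2741 J.

0.27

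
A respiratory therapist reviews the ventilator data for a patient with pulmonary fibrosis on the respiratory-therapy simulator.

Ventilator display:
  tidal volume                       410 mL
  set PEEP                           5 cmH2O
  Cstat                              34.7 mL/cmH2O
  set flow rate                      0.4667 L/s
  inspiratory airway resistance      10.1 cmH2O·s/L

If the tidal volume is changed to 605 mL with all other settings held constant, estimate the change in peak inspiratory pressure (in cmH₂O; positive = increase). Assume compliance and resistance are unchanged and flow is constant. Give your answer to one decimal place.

5.6

PIP = Vt/C + R·V̇ + PEEP (constant-flow equation of motion).
Only the elastic term changes: ΔPIP = ΔVt / C = (605 − 410) / 34.7 = 5.62 cmH2O.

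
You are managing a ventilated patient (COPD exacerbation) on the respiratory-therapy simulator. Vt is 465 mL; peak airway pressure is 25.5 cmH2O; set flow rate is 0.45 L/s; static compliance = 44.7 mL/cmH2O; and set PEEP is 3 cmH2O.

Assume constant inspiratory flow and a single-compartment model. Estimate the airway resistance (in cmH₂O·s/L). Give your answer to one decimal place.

Equation of motion (constant flow): PIP = Vt/C + R·V̇ + PEEP.
R·V̇ = PIP − Vt/C − PEEP = 25.5 − 465/44.7 − 3 = 25.5 − 10.403 − 3 = 12.097 cmH2O.
R = 12.097 / 0.45 = 26.882 cmH2O·s/L.

26.9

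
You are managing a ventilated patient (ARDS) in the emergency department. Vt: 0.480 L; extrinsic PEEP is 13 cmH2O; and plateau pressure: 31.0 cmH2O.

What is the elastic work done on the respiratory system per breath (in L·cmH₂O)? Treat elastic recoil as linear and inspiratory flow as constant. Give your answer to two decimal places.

Elastic work ≈ ½ × (Pplat − PEEP) × Vt = 0.5 × (31.0 − 13) × 0.480 L = 0.5 × 18.0 × 0.480 = 4.32 L·cmH2O.

4.32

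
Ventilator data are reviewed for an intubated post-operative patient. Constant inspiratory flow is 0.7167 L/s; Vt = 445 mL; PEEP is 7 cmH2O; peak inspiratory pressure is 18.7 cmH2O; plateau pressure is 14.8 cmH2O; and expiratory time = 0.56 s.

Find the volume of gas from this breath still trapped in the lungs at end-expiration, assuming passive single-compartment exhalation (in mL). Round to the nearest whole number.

73

R = (PIP − Pplat)/V̇ = (18.7 − 14.8) / 0.7167 = 3.9/0.7167 = 5.442 cmH2O·s/L.
C = Vt/(Pplat − PEEP) = 445.0 / (14.8 − 7) = 445.0/7.8 = 57.051 mL/cmH2O.
τ = R × C = 5.442 × 0.05705 L/cmH2O = 0.3105 s.
Fraction remaining = e^(−Te/τ) = e^(−0.56/0.3105) = 0.1647.
Trapped volume = 445.0 × 0.1647 = 73.292 mL.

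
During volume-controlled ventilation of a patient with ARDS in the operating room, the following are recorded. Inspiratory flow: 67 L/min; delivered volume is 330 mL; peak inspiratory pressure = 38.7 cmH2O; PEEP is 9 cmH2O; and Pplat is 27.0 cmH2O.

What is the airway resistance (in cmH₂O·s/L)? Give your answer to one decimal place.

Flow: 67 L/min ÷ 60 = 1.1167 L/s.
Raw = (PIP − Pplat) / flow = (38.7 − 27.0) / 1.1167 = 11.7 / 1.1167 = 10.477 cmH2O·s/L.

10.5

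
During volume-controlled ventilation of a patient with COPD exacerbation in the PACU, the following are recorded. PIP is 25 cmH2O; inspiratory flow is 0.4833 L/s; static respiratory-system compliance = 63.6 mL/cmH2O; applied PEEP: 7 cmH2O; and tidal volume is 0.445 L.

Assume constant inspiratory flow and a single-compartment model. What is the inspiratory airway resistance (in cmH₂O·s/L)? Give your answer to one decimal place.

22.8

Equation of motion (constant flow): PIP = Vt/C + R·V̇ + PEEP.
R·V̇ = PIP − Vt/C − PEEP = 25 − 445/63.6 − 7 = 25 − 6.997 − 7 = 11.003 cmH2O.
R = 11.003 / 0.4833 = 22.766 cmH2O·s/L.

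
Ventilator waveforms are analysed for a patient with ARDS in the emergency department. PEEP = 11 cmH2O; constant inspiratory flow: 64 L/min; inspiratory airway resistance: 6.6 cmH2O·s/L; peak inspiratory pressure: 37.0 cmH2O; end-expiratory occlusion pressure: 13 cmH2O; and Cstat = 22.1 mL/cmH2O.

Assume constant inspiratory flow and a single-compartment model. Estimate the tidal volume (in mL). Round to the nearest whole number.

Flow: 64 L/min ÷ 60 = 1.0667 L/s.
Total PEEP = 13 cmH2O (set 11 + intrinsic 2); this is the baseline alveolar pressure.
Equation of motion (constant flow): PIP = Vt/C + R·V̇ + PEEP.
Vt/C = PIP − R·V̇ − PEEP = 37.0 − 7.04 − 13 = 16.96 cmH2O.
Vt = C × 16.96 = 22.1 × 16.96 = 374.82 mL.

375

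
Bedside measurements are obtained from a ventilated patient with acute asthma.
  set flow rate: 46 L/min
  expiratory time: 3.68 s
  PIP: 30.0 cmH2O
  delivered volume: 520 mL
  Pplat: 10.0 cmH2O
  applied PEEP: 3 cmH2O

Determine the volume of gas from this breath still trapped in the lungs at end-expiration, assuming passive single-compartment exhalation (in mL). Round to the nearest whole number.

78

Flow: 46 L/min ÷ 60 = 0.7667 L/s.
R = (PIP − Pplat)/V̇ = (30.0 − 10.0) / 0.7667 = 20.0/0.7667 = 26.086 cmH2O·s/L.
C = Vt/(Pplat − PEEP) = 520.0 / (10.0 − 3) = 520.0/7.0 = 74.286 mL/cmH2O.
τ = R × C = 26.086 × 0.07429 L/cmH2O = 1.938 s.
Fraction remaining = e^(−Te/τ) = e^(−3.68/1.938) = 0.1497.
Trapped volume = 520.0 × 0.1497 = 77.844 mL.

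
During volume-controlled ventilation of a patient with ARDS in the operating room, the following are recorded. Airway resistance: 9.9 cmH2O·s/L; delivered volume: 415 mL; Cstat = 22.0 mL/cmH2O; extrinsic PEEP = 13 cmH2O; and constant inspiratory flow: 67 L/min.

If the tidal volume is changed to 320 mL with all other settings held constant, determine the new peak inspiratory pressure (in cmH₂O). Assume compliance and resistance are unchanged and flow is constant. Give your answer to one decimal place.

Flow: 67 L/min ÷ 60 = 1.1167 L/s.
PIP = Vt/C + R·V̇ + PEEP (constant-flow equation of motion).
Only the elastic term changes: ΔPIP = ΔVt / C = (320 − 415) / 22.0 = -4.318 cmH2O.
Original PIP = 415/22.0 + 9.9×1.1167 + 13 = 42.919 cmH2O; new PIP = 42.919 + (-4.318) = 38.601 cmH2O.

38.6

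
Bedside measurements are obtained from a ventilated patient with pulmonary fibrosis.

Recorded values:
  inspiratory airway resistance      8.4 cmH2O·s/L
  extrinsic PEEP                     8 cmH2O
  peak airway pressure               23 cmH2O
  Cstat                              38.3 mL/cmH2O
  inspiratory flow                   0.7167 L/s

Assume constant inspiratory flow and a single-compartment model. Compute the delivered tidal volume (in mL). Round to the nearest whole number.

Equation of motion (constant flow): PIP = Vt/C + R·V̇ + PEEP.
Vt/C = PIP − R·V̇ − PEEP = 23 − 6.02 − 8 = 8.98 cmH2O.
Vt = C × 8.98 = 38.3 × 8.98 = 343.93 mL.

344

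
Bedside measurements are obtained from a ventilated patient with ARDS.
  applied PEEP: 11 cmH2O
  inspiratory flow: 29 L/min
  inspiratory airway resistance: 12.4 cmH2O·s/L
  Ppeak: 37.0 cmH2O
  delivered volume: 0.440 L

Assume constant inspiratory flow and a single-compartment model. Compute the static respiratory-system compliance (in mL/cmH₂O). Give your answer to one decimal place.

Flow: 29 L/min ÷ 60 = 0.4833 L/s.
Equation of motion (constant flow): PIP = Vt/C + R·V̇ + PEEP.
Vt/C = PIP − R·V̇ − PEEP = 37.0 − 12.4×0.4833 − 11 = 37.0 − 5.993 − 11 = 20.007 cmH2O.
C = Vt / 20.007 = 440 / 20.007 = 21.992 mL/cmH2O.

22.0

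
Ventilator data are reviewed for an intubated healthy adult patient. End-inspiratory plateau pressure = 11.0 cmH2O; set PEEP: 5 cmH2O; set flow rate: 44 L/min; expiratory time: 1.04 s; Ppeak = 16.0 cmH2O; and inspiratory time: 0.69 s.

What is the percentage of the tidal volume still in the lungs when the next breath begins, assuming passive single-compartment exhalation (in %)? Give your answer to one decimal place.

16.4

Flow: 44 L/min ÷ 60 = 0.7333 L/s.
Vt = flow × Ti = 0.7333 L/s × 0.69 s × 1000 mL/L = 505.98 mL.
R = (PIP − Pplat)/V̇ = (16.0 − 11.0) / 0.7333 = 5.0/0.7333 = 6.818 cmH2O·s/L.
C = Vt/(Pplat − PEEP) = 505.98 / (11.0 − 5) = 505.98/6.0 = 84.33 mL/cmH2O.
τ = R × C = 6.818 × 0.08433 L/cmH2O = 0.575 s.
Fraction remaining at end-expiration = e^(−Te/τ) = e^(−1.04/0.575) = 0.1639 → 16.39%.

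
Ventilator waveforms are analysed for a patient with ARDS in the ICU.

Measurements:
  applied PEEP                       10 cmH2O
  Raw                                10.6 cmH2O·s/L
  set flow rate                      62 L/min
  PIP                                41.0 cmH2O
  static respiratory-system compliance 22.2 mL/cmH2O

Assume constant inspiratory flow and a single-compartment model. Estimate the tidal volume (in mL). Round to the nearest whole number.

445

Flow: 62 L/min ÷ 60 = 1.0333 L/s.
Equation of motion (constant flow): PIP = Vt/C + R·V̇ + PEEP.
Vt/C = PIP − R·V̇ − PEEP = 41.0 − 10.953 − 10 = 20.047 cmH2O.
Vt = C × 20.047 = 22.2 × 20.047 = 445.04 mL.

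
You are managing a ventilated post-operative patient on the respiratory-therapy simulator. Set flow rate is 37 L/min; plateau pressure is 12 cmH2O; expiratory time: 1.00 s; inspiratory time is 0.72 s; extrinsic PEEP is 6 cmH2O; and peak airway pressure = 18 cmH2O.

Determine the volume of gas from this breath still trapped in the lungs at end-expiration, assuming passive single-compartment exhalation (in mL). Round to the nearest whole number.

111

Flow: 37 L/min ÷ 60 = 0.6167 L/s.
Vt = flow × Ti = 0.6167 L/s × 0.72 s × 1000 mL/L = 444.02 mL.
R = (PIP − Pplat)/V̇ = (18 − 12) / 0.6167 = 6.0/0.6167 = 9.729 cmH2O·s/L.
C = Vt/(Pplat − PEEP) = 444.02 / (12 − 6) = 444.02/6.0 = 74.003 mL/cmH2O.
τ = R × C = 9.729 × 0.074 L/cmH2O = 0.7199 s.
Fraction remaining = e^(−Te/τ) = e^(−1.00/0.7199) = 0.2493.
Trapped volume = 444.02 × 0.2493 = 110.69 mL.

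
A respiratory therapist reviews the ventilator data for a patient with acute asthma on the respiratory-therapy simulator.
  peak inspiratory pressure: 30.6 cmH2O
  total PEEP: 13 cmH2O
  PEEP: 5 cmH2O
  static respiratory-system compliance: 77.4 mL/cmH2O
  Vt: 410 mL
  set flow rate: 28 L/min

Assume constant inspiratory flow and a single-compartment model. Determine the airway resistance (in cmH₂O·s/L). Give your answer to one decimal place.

26.4

Flow: 28 L/min ÷ 60 = 0.4667 L/s.
Total PEEP = 13 cmH2O (set 5 + intrinsic 8); this is the baseline alveolar pressure.
Equation of motion (constant flow): PIP = Vt/C + R·V̇ + PEEP.
R·V̇ = PIP − Vt/C − PEEP = 30.6 − 410/77.4 − 13 = 30.6 − 5.297 − 13 = 12.303 cmH2O.
R = 12.303 / 0.4667 = 26.362 cmH2O·s/L.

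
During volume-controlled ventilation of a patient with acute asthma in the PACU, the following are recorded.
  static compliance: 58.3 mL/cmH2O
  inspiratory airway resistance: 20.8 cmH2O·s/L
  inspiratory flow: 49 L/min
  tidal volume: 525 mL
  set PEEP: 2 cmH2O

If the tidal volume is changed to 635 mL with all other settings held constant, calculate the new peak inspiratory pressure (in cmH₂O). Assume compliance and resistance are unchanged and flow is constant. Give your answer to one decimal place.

Flow: 49 L/min ÷ 60 = 0.8167 L/s.
PIP = Vt/C + R·V̇ + PEEP (constant-flow equation of motion).
Only the elastic term changes: ΔPIP = ΔVt / C = (635 − 525) / 58.3 = 1.887 cmH2O.
Original PIP = 525/58.3 + 20.8×0.8167 + 2 = 27.993 cmH2O; new PIP = 27.993 + (1.887) = 29.88 cmH2O.

29.9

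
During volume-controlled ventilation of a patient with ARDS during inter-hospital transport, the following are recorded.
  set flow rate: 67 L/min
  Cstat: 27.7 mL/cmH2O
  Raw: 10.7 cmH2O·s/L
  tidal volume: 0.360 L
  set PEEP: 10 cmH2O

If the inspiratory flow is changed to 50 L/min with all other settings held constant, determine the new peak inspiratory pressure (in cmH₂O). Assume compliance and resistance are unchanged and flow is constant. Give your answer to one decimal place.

31.9

Flow: 67 L/min ÷ 60 = 1.1167 L/s.
New flow: 50 L/min ÷ 60 = 0.8333 L/s.
PIP = Vt/C + R·V̇ + PEEP (constant-flow equation of motion).
Only the resistive term changes: ΔPIP = R × ΔV̇ = 10.7 × (0.8333 − 1.1167) = 10.7 × -0.2834 = -3.032 cmH2O.
Original PIP = 360/27.7 + 10.7×1.1167 + 10 = 34.945 cmH2O; new PIP = 34.945 + (-3.032) = 31.913 cmH2O.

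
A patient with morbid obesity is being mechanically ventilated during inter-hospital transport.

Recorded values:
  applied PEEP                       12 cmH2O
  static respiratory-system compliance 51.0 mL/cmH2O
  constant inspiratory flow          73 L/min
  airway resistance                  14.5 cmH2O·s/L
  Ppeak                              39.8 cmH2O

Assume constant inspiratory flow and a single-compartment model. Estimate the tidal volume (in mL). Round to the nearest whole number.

Flow: 73 L/min ÷ 60 = 1.2167 L/s.
Equation of motion (constant flow): PIP = Vt/C + R·V̇ + PEEP.
Vt/C = PIP − R·V̇ − PEEP = 39.8 − 17.642 − 12 = 10.158 cmH2O.
Vt = C × 10.158 = 51.0 × 10.158 = 518.06 mL.

518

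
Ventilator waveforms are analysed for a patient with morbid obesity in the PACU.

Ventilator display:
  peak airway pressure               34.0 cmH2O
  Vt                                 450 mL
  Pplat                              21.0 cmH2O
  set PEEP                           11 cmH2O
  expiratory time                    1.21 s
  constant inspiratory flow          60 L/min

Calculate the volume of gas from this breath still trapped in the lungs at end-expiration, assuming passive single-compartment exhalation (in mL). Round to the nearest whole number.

57

Flow: 60 L/min ÷ 60 = 1 L/s.
R = (PIP − Pplat)/V̇ = (34.0 − 21.0) / 1 = 13.0/1 = 13.0 cmH2O·s/L.
C = Vt/(Pplat − PEEP) = 450.0 / (21.0 − 11) = 450.0/10.0 = 45.0 mL/cmH2O.
τ = R × C = 13.0 × 0.045 L/cmH2O = 0.585 s.
Fraction remaining = e^(−Te/τ) = e^(−1.21/0.585) = 0.1264.
Trapped volume = 450.0 × 0.1264 = 56.88 mL.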